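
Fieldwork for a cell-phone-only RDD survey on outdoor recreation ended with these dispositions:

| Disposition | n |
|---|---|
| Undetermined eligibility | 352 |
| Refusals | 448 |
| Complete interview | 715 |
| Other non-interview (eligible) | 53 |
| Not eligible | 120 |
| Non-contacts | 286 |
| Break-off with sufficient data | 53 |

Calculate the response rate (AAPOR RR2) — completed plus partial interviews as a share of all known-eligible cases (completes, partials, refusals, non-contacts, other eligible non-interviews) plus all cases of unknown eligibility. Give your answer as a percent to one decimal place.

40.3%

Numerator → 715 + 53 = 768
Base → 715 + 53 + 448 + 286 + 53 + 352 = 1907
RR2 = 768 / 1907 = 0.4027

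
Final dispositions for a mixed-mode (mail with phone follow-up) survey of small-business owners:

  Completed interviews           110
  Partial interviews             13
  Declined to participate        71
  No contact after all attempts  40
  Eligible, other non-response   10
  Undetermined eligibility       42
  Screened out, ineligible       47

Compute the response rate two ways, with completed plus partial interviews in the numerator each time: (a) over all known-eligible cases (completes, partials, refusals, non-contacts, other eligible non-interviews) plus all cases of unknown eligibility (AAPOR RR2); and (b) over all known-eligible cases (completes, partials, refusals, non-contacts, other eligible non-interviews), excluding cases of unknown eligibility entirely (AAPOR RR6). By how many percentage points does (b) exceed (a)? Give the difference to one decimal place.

Top → 110 + 13 = 123
Denominator → 110 + 13 + 71 + 40 + 10 + 42 = 286
RR2 = 123 / 286 = 0.4301
Denominator → 110 + 13 + 71 + 40 + 10 = 244
RR6 = 123 / 244 = 0.5041
Difference = 50.41 − 43.01 = 7.40 percentage points

7.4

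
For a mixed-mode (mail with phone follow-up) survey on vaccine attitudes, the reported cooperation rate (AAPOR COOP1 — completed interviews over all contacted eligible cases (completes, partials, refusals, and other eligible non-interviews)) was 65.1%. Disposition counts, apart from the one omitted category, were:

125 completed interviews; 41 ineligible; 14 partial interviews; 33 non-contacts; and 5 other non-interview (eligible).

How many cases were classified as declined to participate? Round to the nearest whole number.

48

COOP1 = 125 / D = 0.651
D = 125 / 0.651 = 192.0
Rest of base = 144
declined to participate = 192.0 − 144 ≈ 48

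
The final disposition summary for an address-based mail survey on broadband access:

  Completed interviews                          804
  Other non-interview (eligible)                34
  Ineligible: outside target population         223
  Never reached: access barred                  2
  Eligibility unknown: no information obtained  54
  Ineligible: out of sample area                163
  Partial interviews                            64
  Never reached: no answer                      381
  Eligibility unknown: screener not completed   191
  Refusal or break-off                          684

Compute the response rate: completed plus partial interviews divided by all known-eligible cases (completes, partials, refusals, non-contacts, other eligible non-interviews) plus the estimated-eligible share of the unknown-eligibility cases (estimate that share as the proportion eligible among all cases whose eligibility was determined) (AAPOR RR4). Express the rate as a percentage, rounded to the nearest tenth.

No contact after all attempts = 381 + 2 = 383
Undetermined eligibility = 191 + 54 = 245
Screened out, ineligible = 223 + 163 = 386
Top = 804 + 64 = 868
Known eligible = 804 + 64 + 684 + 383 + 34 = 1969
e = 1969 / (1969 + 386) = 1969 / 2355 = 0.8361
Eligible share of unknowns = 0.8361 × 245 = 204.84
Base = 1969 + 204.84 = 2173.84
RR4 = 868 / 2173.84 = 0.3993

39.9%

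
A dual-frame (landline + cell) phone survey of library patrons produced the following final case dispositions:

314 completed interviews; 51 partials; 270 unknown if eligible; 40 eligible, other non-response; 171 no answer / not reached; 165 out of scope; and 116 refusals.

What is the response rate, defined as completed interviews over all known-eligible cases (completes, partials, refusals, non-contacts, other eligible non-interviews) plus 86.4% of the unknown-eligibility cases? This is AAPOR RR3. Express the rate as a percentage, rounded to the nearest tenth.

33.9%

Top → 314
Eligible (known) → 314 + 51 + 116 + 171 + 40 = 692
e × U → 0.8640 × 270 = 233.28
Denominator → 692 + 233.28 = 925.28
RR3 = 314 / 925.28 = 0.3394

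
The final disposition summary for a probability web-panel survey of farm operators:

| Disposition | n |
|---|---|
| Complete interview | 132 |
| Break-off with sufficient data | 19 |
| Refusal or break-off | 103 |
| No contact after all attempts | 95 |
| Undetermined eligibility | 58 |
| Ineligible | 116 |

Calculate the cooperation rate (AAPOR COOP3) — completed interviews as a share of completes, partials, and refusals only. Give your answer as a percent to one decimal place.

52.0%

Num = 132
Base = 132 + 19 + 103 = 254
COOP3 = 132 / 254 = 0.5197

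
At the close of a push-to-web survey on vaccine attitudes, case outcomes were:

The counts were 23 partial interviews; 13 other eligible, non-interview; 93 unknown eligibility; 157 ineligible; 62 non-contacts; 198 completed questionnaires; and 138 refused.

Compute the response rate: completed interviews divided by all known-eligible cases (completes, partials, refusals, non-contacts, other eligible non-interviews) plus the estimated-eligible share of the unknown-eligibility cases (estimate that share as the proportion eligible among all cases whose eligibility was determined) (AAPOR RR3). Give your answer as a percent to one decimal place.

39.4%

Num → 198
Determined eligible → 198 + 23 + 138 + 62 + 13 = 434
e = 434 / (434 + 157) = 434 / 591 = 0.7343
Estimated eligible among unknowns → 0.7343 × 93 = 68.29
Denominator → 434 + 68.29 = 502.29
RR3 = 198 / 502.29 = 0.3942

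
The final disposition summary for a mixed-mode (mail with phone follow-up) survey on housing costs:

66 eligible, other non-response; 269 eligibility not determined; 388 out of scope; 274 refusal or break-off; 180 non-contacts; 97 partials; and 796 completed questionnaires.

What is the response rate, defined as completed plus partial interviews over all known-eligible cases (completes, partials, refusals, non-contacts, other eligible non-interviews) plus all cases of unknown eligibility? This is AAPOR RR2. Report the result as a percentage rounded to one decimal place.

Num: 796 + 97 = 893
Denom: 796 + 97 + 274 + 180 + 66 + 269 = 1682
RR2 = 893 / 1682 = 0.5309

53.1%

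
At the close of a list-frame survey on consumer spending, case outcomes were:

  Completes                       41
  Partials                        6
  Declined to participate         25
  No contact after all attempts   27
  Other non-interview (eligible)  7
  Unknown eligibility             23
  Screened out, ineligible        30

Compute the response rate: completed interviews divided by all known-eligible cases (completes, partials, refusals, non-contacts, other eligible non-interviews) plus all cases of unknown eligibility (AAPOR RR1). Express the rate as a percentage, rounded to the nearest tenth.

31.8%

Top: 41
Denominator: 41 + 6 + 25 + 27 + 7 + 23 = 129
RR1 = 41 / 129 = 0.3178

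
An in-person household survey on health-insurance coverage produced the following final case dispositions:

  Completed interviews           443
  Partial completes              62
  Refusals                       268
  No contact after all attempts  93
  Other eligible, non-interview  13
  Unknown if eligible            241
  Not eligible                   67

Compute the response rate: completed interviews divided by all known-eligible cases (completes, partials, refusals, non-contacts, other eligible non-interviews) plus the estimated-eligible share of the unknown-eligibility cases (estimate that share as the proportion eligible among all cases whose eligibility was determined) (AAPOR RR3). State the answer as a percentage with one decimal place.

Numerator → 443
Determined eligible → 443 + 62 + 268 + 93 + 13 = 879
e = 879 / (879 + 67) = 879 / 946 = 0.9292
e × U → 0.9292 × 241 = 223.94
Denom → 879 + 223.94 = 1102.94
RR3 = 443 / 1102.94 = 0.4017

40.2%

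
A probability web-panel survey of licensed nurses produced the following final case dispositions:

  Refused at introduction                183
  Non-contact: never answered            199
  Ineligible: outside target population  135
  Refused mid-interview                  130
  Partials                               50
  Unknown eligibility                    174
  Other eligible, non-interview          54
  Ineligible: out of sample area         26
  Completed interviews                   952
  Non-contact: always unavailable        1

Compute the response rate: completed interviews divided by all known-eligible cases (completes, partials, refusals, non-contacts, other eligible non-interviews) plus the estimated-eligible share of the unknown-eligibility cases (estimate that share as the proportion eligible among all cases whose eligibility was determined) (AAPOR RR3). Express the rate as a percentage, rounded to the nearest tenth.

55.1%

Refusal or break-off = 183 + 130 = 313
Never reached = 199 + 1 = 200
Out of scope = 135 + 26 = 161
Numerator → 952
Determined eligible → 952 + 50 + 313 + 200 + 54 = 1569
e = 1569 / (1569 + 161) = 1569 / 1730 = 0.9069
e × U → 0.9069 × 174 = 157.80
Base → 1569 + 157.80 = 1726.80
RR3 = 952 / 1726.80 = 0.5513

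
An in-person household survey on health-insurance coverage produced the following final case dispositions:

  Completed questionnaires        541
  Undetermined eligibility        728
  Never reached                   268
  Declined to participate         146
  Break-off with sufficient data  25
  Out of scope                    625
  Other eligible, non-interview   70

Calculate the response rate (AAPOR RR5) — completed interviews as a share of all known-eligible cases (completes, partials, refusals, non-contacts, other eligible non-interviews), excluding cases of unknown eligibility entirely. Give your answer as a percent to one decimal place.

Num = 541
Denominator = 541 + 25 + 146 + 268 + 70 = 1050
RR5 = 541 / 1050 = 0.5152

51.5%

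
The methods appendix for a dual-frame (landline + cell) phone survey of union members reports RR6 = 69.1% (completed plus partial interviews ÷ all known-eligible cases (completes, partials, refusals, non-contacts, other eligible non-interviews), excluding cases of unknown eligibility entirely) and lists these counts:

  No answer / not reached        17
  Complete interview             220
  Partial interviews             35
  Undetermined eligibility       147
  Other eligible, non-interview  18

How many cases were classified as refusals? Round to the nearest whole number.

Num: 220 + 35 = 255
RR6 = 255 / D = 0.691
D = 255 / 0.691 = 369.0
Rest of base = 290
refusals = 369.0 − 290 ≈ 79

79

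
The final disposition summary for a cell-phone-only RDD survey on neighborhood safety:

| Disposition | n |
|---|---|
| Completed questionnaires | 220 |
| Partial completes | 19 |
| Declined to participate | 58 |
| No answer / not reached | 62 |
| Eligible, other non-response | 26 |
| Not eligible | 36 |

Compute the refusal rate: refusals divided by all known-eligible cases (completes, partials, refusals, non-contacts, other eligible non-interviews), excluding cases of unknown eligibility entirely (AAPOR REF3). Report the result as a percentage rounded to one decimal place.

Num = 58
Denominator = 220 + 19 + 58 + 62 + 26 = 385
REF3 = 58 / 385 = 0.1506

15.1%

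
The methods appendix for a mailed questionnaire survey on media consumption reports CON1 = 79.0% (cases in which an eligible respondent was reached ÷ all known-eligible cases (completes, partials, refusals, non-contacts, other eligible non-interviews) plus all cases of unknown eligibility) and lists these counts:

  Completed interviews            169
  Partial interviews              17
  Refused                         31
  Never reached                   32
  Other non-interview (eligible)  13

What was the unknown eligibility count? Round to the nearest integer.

Num: 169 + 17 + 31 + 13 = 230
CON1 = 230 / D = 0.790
D = 230 / 0.790 = 291.1
Rest of base = 262
unknown eligibility = 291.1 − 262 ≈ 29

29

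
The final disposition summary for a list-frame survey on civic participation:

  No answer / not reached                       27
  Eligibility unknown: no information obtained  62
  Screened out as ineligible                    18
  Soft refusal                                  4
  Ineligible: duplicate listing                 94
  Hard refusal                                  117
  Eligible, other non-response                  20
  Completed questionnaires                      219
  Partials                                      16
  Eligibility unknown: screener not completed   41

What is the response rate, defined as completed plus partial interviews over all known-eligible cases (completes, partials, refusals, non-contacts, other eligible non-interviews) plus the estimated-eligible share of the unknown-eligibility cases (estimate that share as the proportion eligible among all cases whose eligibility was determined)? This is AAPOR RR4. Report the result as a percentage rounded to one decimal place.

48.6%

Declined to participate = 117 + 4 = 121
Eligibility not determined = 41 + 62 = 103
Out of scope = 18 + 94 = 112
Numerator = 219 + 16 = 235
Determined eligible = 219 + 16 + 121 + 27 + 20 = 403
e = 403 / (403 + 112) = 403 / 515 = 0.7825
Estimated eligible among unknowns = 0.7825 × 103 = 80.60
Denominator = 403 + 80.60 = 483.60
RR4 = 235 / 483.60 = 0.4859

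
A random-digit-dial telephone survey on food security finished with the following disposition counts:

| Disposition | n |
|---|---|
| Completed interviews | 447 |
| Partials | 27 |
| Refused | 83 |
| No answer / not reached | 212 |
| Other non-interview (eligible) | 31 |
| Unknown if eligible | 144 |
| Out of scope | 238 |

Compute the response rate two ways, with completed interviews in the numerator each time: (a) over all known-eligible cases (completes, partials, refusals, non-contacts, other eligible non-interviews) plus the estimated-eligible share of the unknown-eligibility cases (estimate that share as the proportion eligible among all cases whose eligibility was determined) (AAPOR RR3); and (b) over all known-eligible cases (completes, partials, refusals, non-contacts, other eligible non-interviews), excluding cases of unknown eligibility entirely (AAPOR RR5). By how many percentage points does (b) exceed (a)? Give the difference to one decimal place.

Num → 447
Known eligible → 447 + 27 + 83 + 212 + 31 = 800
e = 800 / (800 + 238) = 800 / 1038 = 0.7707
Estimated eligible among unknowns → 0.7707 × 144 = 110.98
Base → 800 + 110.98 = 910.98
RR3 = 447 / 910.98 = 0.4907
Base → 447 + 27 + 83 + 212 + 31 = 800
RR5 = 447 / 800 = 0.5587
Difference = 55.88 − 49.07 = 6.81 percentage points

6.8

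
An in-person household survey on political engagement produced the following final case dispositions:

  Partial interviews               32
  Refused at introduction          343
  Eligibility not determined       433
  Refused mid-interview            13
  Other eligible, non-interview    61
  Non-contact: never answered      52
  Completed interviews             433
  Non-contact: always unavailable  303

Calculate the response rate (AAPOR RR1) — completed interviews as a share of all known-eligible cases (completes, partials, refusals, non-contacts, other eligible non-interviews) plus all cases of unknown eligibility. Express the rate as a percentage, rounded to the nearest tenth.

Declined to participate = 343 + 13 = 356
Never reached = 52 + 303 = 355
Numerator = 433
Denom = 433 + 32 + 356 + 355 + 61 + 433 = 1670
RR1 = 433 / 1670 = 0.2593

25.9%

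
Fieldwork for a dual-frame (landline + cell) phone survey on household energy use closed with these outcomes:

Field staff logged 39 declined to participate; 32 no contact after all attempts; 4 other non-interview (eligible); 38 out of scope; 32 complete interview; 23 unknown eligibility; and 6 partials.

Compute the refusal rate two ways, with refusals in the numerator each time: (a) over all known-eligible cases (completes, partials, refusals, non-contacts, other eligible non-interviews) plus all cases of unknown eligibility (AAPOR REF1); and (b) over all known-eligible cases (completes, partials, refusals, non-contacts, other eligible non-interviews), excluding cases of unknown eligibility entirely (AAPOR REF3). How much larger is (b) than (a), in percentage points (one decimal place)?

Num: 39
Base: 32 + 6 + 39 + 32 + 4 + 23 = 136
REF1 = 39 / 136 = 0.2868
Base: 32 + 6 + 39 + 32 + 4 = 113
REF3 = 39 / 113 = 0.3451
Difference = 34.51 − 28.68 = 5.83 percentage points

5.8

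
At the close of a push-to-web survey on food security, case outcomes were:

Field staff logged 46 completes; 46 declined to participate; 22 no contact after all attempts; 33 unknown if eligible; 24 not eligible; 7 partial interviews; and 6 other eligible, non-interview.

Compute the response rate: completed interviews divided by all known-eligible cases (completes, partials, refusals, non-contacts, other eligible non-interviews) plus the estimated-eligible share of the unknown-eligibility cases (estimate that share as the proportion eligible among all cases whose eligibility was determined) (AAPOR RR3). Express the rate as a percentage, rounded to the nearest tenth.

29.7%

Numerator: 46
Determined eligible: 46 + 7 + 46 + 22 + 6 = 127
e = 127 / (127 + 24) = 127 / 151 = 0.8411
e × U: 0.8411 × 33 = 27.76
Denominator: 127 + 27.76 = 154.76
RR3 = 46 / 154.76 = 0.2972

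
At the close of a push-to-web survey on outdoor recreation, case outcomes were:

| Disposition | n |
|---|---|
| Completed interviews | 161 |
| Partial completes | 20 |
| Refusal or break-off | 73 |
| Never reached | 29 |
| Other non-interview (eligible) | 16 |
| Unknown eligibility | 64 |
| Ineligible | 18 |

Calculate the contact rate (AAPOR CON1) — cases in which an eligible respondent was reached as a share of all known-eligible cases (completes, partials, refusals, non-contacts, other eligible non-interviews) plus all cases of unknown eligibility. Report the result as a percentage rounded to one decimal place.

74.4%

Numerator → 161 + 20 + 73 + 16 = 270
Denominator → 161 + 20 + 73 + 29 + 16 + 64 = 363
CON1 = 270 / 363 = 0.7438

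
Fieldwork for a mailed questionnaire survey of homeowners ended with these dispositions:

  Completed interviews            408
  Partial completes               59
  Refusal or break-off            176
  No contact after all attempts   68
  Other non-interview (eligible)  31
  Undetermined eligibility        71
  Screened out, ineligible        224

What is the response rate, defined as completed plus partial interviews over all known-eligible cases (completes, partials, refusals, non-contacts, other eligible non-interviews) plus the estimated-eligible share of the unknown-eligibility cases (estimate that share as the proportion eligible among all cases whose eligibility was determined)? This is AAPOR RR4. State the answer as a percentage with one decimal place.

Top → 408 + 59 = 467
Determined eligible → 408 + 59 + 176 + 68 + 31 = 742
e = 742 / (742 + 224) = 742 / 966 = 0.7681
Estimated eligible among unknowns → 0.7681 × 71 = 54.54
Base → 742 + 54.54 = 796.54
RR4 = 467 / 796.54 = 0.5863

58.6%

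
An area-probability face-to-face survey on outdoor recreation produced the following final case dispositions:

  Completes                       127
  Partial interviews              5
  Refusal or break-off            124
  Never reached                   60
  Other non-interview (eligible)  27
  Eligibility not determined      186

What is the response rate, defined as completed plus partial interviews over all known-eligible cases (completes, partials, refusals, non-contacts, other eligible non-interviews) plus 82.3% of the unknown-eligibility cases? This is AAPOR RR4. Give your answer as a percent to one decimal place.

Numerator = 127 + 5 = 132
Known eligible = 127 + 5 + 124 + 60 + 27 = 343
Estimated eligible among unknowns = 0.8230 × 186 = 153.08
Denom = 343 + 153.08 = 496.08
RR4 = 132 / 496.08 = 0.2661

26.6%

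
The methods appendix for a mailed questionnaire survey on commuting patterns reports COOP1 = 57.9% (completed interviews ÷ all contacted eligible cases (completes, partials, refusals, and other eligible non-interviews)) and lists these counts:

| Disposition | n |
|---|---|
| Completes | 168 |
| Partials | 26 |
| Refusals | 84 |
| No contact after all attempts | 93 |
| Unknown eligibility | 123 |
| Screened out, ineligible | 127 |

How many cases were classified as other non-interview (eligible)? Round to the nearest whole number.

12

COOP1 = 168 / D = 0.579
D = 168 / 0.579 = 290.2
Remaining denominator categories sum to 278
other non-interview (eligible) = 290.2 − 278 ≈ 12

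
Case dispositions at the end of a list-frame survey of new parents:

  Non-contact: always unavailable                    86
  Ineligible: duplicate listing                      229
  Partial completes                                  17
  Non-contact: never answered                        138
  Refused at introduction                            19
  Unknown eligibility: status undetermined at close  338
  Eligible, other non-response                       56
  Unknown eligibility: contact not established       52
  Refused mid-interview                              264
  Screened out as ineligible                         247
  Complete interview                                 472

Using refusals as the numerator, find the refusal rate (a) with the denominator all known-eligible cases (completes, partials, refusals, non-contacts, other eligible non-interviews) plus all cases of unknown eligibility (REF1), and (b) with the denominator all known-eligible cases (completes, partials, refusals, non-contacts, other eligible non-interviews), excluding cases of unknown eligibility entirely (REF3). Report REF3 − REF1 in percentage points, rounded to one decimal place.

7.3

Refusal or break-off = 19 + 264 = 283
No contact after all attempts = 138 + 86 = 224
Undetermined eligibility = 52 + 338 = 390
Not eligible = 247 + 229 = 476
Numerator → 283
Denominator → 472 + 17 + 283 + 224 + 56 + 390 = 1442
REF1 = 283 / 1442 = 0.1963
Denominator → 472 + 17 + 283 + 224 + 56 = 1052
REF3 = 283 / 1052 = 0.2690
Difference = 26.90 − 19.63 = 7.27 percentage points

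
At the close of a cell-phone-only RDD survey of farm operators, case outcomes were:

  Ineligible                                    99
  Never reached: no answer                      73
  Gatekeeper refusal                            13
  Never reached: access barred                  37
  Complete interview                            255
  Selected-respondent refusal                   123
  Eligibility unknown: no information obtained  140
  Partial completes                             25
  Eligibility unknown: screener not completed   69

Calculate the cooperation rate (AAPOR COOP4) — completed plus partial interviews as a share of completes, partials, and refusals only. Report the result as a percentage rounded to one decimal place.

67.3%

Refusals = 13 + 123 = 136
Non-contacts = 73 + 37 = 110
Eligibility not determined = 69 + 140 = 209
Num → 255 + 25 = 280
Base → 255 + 25 + 136 = 416
COOP4 = 280 / 416 = 0.6731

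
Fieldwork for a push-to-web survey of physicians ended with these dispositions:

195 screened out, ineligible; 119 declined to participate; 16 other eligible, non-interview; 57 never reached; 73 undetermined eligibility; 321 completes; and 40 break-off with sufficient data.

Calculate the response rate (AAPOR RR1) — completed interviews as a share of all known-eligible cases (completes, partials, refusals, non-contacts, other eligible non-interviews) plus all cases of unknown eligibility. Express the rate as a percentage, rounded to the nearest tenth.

51.3%

Top → 321
Denom → 321 + 40 + 119 + 57 + 16 + 73 = 626
RR1 = 321 / 626 = 0.5128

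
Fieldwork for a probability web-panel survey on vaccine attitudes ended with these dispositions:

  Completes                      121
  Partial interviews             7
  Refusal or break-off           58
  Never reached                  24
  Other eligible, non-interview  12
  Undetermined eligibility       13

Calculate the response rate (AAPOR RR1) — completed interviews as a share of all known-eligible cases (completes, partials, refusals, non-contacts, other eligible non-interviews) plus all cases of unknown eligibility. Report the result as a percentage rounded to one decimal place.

51.5%

Top → 121
Base → 121 + 7 + 58 + 24 + 12 + 13 = 235
RR1 = 121 / 235 = 0.5149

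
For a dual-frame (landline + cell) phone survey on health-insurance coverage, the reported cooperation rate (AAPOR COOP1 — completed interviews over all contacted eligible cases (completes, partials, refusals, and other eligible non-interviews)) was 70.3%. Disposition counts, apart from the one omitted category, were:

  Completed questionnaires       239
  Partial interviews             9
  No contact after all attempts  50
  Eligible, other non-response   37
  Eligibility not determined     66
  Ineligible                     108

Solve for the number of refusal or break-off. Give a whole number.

55

COOP1 = 239 / D = 0.703
D = 239 / 0.703 = 340.0
Rest of base = 285
refusal or break-off = 340.0 − 285 ≈ 55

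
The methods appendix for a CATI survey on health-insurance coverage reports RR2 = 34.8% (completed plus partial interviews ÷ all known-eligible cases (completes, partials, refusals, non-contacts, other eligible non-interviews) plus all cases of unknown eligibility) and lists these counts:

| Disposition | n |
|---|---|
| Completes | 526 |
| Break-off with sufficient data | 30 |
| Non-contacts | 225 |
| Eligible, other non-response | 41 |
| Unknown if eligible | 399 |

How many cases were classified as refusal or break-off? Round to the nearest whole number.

377

Top = 526 + 30 = 556
RR2 = 556 / D = 0.348
D = 556 / 0.348 = 1597.7
Remaining denominator categories sum to 1221
refusal or break-off = 1597.7 − 1221 ≈ 377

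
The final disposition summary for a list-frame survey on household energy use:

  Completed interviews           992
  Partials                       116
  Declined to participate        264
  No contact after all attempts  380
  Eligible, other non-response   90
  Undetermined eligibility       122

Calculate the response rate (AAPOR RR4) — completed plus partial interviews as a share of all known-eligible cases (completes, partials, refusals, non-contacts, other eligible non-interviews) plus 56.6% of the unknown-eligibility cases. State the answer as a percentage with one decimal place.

Num: 992 + 116 = 1108
Determined eligible: 992 + 116 + 264 + 380 + 90 = 1842
Eligible share of unknowns: 0.5660 × 122 = 69.05
Denominator: 1842 + 69.05 = 1911.05
RR4 = 1108 / 1911.05 = 0.5798

58.0%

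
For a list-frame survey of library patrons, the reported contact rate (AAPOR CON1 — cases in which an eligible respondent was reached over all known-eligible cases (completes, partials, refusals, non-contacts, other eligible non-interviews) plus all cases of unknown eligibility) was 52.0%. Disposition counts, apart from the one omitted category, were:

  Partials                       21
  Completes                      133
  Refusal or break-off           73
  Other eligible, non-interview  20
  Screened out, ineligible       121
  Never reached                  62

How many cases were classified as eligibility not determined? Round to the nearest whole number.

Num: 133 + 21 + 73 + 20 = 247
CON1 = 247 / D = 0.520
D = 247 / 0.520 = 475.0
Other denominator terms total 309
eligibility not determined = 475.0 − 309 ≈ 166

166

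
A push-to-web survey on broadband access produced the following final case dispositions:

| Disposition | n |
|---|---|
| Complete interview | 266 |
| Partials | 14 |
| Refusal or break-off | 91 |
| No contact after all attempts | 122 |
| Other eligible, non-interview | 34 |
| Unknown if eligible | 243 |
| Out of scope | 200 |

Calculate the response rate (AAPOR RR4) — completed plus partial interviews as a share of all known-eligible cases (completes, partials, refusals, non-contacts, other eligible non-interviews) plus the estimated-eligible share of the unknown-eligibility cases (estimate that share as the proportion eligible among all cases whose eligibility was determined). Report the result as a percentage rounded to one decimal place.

Num: 266 + 14 = 280
Eligible (known): 266 + 14 + 91 + 122 + 34 = 527
e = 527 / (527 + 200) = 527 / 727 = 0.7249
e × U: 0.7249 × 243 = 176.15
Denom: 527 + 176.15 = 703.15
RR4 = 280 / 703.15 = 0.3982

39.8%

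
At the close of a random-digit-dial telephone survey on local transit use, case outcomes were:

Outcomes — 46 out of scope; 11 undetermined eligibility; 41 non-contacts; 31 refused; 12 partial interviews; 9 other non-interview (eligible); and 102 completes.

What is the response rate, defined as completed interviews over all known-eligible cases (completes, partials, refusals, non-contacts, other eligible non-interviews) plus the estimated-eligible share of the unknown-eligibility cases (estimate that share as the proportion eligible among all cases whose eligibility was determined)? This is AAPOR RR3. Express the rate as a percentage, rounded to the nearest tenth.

Numerator → 102
Eligible (known) → 102 + 12 + 31 + 41 + 9 = 195
e = 195 / (195 + 46) = 195 / 241 = 0.8091
Eligible share of unknowns → 0.8091 × 11 = 8.90
Base → 195 + 8.90 = 203.90
RR3 = 102 / 203.90 = 0.5002

50.0%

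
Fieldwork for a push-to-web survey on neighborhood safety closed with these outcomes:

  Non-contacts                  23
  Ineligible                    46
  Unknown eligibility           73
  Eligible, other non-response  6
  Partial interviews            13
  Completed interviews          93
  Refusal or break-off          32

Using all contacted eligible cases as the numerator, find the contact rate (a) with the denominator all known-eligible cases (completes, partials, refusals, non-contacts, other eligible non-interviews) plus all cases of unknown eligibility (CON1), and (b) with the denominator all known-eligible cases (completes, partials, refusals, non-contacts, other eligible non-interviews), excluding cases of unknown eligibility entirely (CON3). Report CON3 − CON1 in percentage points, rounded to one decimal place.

Num = 93 + 13 + 32 + 6 = 144
Base = 93 + 13 + 32 + 23 + 6 + 73 = 240
CON1 = 144 / 240 = 0.6000
Base = 93 + 13 + 32 + 23 + 6 = 167
CON3 = 144 / 167 = 0.8623
Difference = 86.23 − 60.00 = 26.23 percentage points

26.2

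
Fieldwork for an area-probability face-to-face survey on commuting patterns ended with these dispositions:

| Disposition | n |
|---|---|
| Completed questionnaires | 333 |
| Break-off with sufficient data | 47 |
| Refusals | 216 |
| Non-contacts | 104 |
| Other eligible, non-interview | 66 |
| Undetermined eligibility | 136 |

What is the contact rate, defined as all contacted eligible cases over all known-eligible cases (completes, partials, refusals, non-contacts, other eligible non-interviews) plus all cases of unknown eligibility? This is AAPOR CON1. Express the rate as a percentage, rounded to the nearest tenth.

73.4%

Numerator: 333 + 47 + 216 + 66 = 662
Base: 333 + 47 + 216 + 104 + 66 + 136 = 902
CON1 = 662 / 902 = 0.7339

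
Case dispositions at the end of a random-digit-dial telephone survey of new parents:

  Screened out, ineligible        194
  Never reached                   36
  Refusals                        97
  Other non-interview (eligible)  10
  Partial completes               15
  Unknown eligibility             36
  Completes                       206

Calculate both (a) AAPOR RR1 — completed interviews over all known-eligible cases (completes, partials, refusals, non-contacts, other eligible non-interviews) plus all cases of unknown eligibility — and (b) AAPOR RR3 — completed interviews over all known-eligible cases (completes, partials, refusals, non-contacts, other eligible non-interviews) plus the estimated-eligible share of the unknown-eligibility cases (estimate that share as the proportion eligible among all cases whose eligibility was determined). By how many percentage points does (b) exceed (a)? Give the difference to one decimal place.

1.7

Numerator → 206
Denom → 206 + 15 + 97 + 36 + 10 + 36 = 400
RR1 = 206 / 400 = 0.5150
Determined eligible → 206 + 15 + 97 + 36 + 10 = 364
e = 364 / (364 + 194) = 364 / 558 = 0.6523
Estimated eligible among unknowns → 0.6523 × 36 = 23.48
Denom → 364 + 23.48 = 387.48
RR3 = 206 / 387.48 = 0.5316
Difference = 53.16 − 51.50 = 1.66 percentage points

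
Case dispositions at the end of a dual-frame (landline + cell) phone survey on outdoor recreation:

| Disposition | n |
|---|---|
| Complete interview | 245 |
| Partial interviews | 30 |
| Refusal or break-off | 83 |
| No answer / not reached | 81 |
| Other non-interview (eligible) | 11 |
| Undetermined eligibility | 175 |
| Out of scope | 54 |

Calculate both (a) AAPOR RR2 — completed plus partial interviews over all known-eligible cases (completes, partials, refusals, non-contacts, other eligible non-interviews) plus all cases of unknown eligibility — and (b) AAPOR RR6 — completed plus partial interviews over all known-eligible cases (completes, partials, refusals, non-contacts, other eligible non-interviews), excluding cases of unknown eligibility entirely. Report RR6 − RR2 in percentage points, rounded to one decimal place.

17.1

Numerator → 245 + 30 = 275
Base → 245 + 30 + 83 + 81 + 11 + 175 = 625
RR2 = 275 / 625 = 0.4400
Base → 245 + 30 + 83 + 81 + 11 = 450
RR6 = 275 / 450 = 0.6111
Difference = 61.11 − 44.00 = 17.11 percentage points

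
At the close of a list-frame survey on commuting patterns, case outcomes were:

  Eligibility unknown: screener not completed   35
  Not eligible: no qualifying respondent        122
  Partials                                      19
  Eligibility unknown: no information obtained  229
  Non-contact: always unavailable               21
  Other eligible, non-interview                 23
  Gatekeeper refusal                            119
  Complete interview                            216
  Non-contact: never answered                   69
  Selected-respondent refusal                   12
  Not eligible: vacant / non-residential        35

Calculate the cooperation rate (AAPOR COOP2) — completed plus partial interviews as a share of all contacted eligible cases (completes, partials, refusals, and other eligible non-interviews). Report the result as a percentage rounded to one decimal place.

Declined to participate = 119 + 12 = 131
No contact after all attempts = 69 + 21 = 90
Unknown eligibility = 35 + 229 = 264
Ineligible = 122 + 35 = 157
Numerator → 216 + 19 = 235
Base → 216 + 19 + 131 + 23 = 389
COOP2 = 235 / 389 = 0.6041

60.4%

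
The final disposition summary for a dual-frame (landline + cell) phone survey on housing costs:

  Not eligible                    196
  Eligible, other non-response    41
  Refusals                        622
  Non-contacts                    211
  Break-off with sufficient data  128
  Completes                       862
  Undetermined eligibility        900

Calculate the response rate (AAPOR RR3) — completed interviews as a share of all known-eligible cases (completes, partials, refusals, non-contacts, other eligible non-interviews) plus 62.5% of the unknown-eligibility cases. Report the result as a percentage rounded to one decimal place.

35.5%

Numerator: 862
Determined eligible: 862 + 128 + 622 + 211 + 41 = 1864
e × U: 0.6250 × 900 = 562.50
Denom: 1864 + 562.50 = 2426.50
RR3 = 862 / 2426.50 = 0.3552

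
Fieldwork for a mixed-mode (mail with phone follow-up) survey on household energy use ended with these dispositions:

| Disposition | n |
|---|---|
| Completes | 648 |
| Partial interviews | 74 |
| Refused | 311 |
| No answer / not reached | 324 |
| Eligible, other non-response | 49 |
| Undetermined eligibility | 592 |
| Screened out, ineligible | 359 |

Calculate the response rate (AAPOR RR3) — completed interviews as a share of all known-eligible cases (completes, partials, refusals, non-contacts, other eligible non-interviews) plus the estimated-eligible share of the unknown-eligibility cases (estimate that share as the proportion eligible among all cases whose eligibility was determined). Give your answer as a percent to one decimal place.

34.5%

Numerator = 648
Determined eligible = 648 + 74 + 311 + 324 + 49 = 1406
e = 1406 / (1406 + 359) = 1406 / 1765 = 0.7966
e × U = 0.7966 × 592 = 471.59
Base = 1406 + 471.59 = 1877.59
RR3 = 648 / 1877.59 = 0.3451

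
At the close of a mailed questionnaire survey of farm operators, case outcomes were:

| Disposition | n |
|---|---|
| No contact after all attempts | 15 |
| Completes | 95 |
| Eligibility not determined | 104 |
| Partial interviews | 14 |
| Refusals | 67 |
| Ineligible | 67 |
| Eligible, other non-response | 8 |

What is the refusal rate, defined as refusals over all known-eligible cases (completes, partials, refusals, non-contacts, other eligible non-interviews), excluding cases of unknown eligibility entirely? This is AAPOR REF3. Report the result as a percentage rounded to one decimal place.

Num = 67
Denom = 95 + 14 + 67 + 15 + 8 = 199
REF3 = 67 / 199 = 0.3367

33.7%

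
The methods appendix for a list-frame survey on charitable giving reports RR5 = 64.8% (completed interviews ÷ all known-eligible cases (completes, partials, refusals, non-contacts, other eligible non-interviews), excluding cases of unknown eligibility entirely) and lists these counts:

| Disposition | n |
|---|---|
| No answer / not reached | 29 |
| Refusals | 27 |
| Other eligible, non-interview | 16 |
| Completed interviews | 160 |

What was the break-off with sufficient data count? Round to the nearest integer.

RR5 = 160 / D = 0.648
D = 160 / 0.648 = 246.9
Rest of base = 232
break-off with sufficient data = 246.9 − 232 ≈ 15

15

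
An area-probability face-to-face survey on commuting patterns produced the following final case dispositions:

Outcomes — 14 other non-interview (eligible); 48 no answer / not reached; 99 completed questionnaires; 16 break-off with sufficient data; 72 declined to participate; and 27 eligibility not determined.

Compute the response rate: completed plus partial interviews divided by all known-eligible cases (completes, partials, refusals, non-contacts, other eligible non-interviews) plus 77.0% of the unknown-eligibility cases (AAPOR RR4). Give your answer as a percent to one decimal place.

42.6%

Numerator: 99 + 16 = 115
Known eligible: 99 + 16 + 72 + 48 + 14 = 249
Eligible share of unknowns: 0.7700 × 27 = 20.79
Denominator: 249 + 20.79 = 269.79
RR4 = 115 / 269.79 = 0.4263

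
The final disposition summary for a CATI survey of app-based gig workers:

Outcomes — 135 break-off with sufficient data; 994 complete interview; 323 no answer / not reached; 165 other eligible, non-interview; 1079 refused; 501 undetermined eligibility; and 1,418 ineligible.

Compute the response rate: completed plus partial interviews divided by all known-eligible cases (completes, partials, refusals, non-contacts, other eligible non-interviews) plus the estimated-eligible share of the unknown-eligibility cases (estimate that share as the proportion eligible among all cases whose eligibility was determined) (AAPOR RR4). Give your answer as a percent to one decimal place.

Num = 994 + 135 = 1129
Known eligible = 994 + 135 + 1079 + 323 + 165 = 2696
e = 2696 / (2696 + 1418) = 2696 / 4114 = 0.6553
e × U = 0.6553 × 501 = 328.31
Denom = 2696 + 328.31 = 3024.31
RR4 = 1129 / 3024.31 = 0.3733

37.3%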